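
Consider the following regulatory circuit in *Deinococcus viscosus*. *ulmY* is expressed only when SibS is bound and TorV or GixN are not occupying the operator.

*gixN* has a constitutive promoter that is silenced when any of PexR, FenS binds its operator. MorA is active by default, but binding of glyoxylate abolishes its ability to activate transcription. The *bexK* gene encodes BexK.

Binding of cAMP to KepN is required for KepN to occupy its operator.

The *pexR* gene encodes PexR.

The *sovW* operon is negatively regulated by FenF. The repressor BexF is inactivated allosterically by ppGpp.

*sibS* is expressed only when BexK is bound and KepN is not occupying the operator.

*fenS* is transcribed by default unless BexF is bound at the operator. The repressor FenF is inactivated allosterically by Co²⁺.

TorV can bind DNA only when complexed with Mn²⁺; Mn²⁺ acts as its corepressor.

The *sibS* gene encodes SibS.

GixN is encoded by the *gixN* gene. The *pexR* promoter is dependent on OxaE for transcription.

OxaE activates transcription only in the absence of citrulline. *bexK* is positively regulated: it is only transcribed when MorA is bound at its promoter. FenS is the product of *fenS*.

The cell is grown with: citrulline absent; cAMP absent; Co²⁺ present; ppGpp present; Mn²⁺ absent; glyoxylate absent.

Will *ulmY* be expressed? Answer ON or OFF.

cAMP is absent, so KepN is inactive.
Glyoxylate is absent, so MorA is active.
No repressor is bound and MorA is active, so *bexK* is transcribed.
So BexK is produced and active.
No repressor is bound and BexK is active, so *sibS* is transcribed.
So SibS is produced and active.
Mn²⁺ is absent, so TorV is inactive.
Citrulline is absent, so OxaE is active.
No repressor is bound and OxaE is active, so *pexR* is transcribed.
So PexR is produced and active.
ppGpp is present, so BexF is inactive.
With no repressor bound, *fenS* is transcribed.
So FenS is produced and active.
With repressor PexR bound, *gixN* is not transcribed.
So GixN is not produced.
No repressor is bound and SibS is active, so *ulmY* is transcribed.

ON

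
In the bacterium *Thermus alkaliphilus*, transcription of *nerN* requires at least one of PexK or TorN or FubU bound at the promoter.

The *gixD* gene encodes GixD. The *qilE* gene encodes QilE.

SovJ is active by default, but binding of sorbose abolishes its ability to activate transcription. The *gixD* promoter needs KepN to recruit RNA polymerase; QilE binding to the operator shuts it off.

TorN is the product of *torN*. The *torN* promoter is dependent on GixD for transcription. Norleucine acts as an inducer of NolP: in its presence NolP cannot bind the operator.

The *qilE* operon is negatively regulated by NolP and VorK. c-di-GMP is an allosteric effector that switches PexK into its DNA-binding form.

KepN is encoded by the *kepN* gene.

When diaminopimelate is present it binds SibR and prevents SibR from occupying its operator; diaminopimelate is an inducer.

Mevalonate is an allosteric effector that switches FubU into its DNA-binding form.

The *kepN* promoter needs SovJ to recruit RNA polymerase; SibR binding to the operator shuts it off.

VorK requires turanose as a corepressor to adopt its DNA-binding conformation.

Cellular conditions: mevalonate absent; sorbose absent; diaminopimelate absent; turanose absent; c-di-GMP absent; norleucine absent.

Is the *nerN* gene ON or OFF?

c-di-GMP is absent, so PexK is inactive.
Norleucine is absent, so NolP is active.
Turanose is absent, so VorK is inactive.
With repressor NolP bound, *qilE* is not transcribed.
So QilE is not produced.
Sorbose is absent, so SovJ is active.
Diaminopimelate is absent, so SibR is active.
With repressor SibR bound, *kepN* is not transcribed.
So KepN is not produced.
Required activator KepN is absent, so *gixD* is not transcribed.
So GixD is not produced.
Required activator GixD is absent, so *torN* is not transcribed.
So TorN is not produced.
Mevalonate is absent, so FubU is inactive.
No activator is available at the *nerN* promoter, so *nerN* is not transcribed.

OFF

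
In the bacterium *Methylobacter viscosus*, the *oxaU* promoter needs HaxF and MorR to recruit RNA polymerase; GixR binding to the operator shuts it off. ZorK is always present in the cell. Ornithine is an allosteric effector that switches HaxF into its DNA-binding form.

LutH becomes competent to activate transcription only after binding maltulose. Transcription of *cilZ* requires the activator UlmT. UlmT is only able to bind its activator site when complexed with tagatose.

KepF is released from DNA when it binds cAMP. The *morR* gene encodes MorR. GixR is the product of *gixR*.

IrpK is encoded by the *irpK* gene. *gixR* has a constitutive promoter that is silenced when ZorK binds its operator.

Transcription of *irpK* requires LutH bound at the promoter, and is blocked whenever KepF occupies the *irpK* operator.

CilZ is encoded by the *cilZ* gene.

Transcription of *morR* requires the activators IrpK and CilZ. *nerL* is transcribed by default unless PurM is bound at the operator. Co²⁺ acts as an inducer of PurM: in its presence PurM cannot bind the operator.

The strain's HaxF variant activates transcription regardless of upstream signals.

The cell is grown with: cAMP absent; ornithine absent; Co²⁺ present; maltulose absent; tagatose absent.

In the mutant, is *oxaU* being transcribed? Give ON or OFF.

OFF

HaxF is constitutively active in this strain.
ZorK is produced constitutively and is active.
With repressor ZorK bound, *gixR* is not transcribed.
So GixR is not produced.
Maltulose is absent, so LutH is inactive.
cAMP is absent, so KepF is active.
With repressor KepF bound, *irpK* is not transcribed.
So IrpK is not produced.
Tagatose is absent, so UlmT is inactive.
Required activator UlmT is absent, so *cilZ* is not transcribed.
So CilZ is not produced.
Required activator IrpK is absent, so *morR* is not transcribed.
So MorR is not produced.
Required activator MorR is absent, so *oxaU* is not transcribed.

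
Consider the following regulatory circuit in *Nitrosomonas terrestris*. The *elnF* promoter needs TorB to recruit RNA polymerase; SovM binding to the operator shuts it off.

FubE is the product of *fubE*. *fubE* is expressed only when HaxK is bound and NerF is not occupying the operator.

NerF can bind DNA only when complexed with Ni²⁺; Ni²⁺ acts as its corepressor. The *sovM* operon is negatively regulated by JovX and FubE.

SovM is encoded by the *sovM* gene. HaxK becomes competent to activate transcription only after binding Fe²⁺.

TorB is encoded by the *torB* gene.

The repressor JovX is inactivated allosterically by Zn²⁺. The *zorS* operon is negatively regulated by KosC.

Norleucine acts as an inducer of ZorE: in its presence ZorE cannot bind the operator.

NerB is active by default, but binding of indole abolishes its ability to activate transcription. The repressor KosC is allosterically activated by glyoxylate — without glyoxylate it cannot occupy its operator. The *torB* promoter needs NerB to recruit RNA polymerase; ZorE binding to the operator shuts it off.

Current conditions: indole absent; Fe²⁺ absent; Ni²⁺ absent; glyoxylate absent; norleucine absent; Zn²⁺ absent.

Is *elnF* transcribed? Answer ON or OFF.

OFF

Zn²⁺ is absent, so JovX is active.
Ni²⁺ is absent, so NerF is inactive.
Fe²⁺ is absent, so HaxK is inactive.
Required activator HaxK is absent, so *fubE* is not transcribed.
So FubE is not produced.
With repressor JovX bound, *sovM* is not transcribed.
So SovM is not produced.
Norleucine is absent, so ZorE is active.
Indole is absent, so NerB is active.
With repressor ZorE bound, *torB* is not transcribed.
So TorB is not produced.
Required activator TorB is absent, so *elnF* is not transcribed.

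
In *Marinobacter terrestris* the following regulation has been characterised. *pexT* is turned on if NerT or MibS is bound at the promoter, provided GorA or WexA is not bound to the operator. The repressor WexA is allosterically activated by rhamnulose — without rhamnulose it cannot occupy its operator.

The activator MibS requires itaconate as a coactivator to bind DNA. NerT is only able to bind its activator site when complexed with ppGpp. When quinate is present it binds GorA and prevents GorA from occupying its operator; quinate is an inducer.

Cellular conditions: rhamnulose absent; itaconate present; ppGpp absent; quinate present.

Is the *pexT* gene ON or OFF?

ON

ppGpp is absent, so NerT is inactive.
Itaconate is present, so MibS is active.
Quinate is present, so GorA is inactive.
Rhamnulose is absent, so WexA is inactive.
Activator MibS is present, so *pexT* is transcribed.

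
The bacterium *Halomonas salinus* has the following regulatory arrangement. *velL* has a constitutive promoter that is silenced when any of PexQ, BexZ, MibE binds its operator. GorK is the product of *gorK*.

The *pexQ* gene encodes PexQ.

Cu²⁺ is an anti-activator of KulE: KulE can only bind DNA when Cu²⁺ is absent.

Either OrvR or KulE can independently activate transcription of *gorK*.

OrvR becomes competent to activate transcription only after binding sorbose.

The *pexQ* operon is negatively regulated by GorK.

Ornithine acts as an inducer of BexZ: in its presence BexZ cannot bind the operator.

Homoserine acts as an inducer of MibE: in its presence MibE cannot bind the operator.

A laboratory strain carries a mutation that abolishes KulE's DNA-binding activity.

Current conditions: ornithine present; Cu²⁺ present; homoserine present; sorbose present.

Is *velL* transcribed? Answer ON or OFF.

Sorbose is present, so OrvR is active.
KulE is non-functional in this strain, so it has no effect.
Activator OrvR is present, so *gorK* is transcribed.
So GorK is produced and active.
With repressor GorK bound, *pexQ* is not transcribed.
So PexQ is not produced.
Ornithine is present, so BexZ is inactive.
Homoserine is present, so MibE is inactive.
With no repressor bound, *velL* is transcribed.

ON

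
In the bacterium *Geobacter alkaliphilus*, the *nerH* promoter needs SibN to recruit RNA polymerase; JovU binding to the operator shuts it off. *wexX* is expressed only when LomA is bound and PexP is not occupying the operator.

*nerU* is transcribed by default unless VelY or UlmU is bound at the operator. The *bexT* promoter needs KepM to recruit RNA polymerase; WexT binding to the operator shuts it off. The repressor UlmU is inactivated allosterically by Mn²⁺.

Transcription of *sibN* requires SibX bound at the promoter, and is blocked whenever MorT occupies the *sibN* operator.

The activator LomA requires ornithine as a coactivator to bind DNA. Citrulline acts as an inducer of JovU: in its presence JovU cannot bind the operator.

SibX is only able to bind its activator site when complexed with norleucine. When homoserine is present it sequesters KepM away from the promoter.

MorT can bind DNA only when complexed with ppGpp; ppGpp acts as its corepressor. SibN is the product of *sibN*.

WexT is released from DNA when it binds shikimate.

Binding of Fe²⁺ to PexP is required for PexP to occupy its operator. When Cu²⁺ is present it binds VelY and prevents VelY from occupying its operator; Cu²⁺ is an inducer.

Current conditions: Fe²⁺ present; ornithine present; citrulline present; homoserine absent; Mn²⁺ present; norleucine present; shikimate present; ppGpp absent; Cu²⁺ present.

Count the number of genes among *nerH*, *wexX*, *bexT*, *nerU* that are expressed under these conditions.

3

ppGpp is absent, so MorT is inactive.
Norleucine is present, so SibX is active.
No repressor is bound and SibX is active, so *sibN* is transcribed.
So SibN is produced and active.
Citrulline is present, so JovU is inactive.
No repressor is bound and SibN is active, so *nerH* is transcribed.
→ *nerH* is ON.
Fe²⁺ is present, so PexP is active.
Ornithine is present, so LomA is active.
With repressor PexP bound, *wexX* is not transcribed.
→ *wexX* is OFF.
Shikimate is present, so WexT is inactive.
Homoserine is absent, so KepM is active.
No repressor is bound and KepM is active, so *bexT* is transcribed.
→ *bexT* is ON.
Cu²⁺ is present, so VelY is inactive.
Mn²⁺ is present, so UlmU is inactive.
With no repressor bound, *nerU* is transcribed.
→ *nerU* is ON.
3 of the 4 genes are transcribed.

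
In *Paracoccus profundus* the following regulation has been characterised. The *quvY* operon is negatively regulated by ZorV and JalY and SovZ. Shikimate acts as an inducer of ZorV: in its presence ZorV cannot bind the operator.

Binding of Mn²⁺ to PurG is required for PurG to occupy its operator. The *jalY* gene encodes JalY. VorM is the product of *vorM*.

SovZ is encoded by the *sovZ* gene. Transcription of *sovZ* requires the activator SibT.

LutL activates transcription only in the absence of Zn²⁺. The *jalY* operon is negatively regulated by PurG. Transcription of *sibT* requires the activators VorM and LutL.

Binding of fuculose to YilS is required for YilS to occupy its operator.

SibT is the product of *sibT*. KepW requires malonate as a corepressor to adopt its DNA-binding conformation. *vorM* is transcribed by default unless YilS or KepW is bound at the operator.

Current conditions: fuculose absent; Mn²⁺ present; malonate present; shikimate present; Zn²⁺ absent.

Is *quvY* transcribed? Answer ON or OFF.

Shikimate is present, so ZorV is inactive.
Mn²⁺ is present, so PurG is active.
With repressor PurG bound, *jalY* is not transcribed.
So JalY is not produced.
Fuculose is absent, so YilS is inactive.
Malonate is present, so KepW is active.
With repressor KepW bound, *vorM* is not transcribed.
So VorM is not produced.
Zn²⁺ is absent, so LutL is active.
Required activator VorM is absent, so *sibT* is not transcribed.
So SibT is not produced.
Required activator SibT is absent, so *sovZ* is not transcribed.
So SovZ is not produced.
With no repressor bound, *quvY* is transcribed.

ON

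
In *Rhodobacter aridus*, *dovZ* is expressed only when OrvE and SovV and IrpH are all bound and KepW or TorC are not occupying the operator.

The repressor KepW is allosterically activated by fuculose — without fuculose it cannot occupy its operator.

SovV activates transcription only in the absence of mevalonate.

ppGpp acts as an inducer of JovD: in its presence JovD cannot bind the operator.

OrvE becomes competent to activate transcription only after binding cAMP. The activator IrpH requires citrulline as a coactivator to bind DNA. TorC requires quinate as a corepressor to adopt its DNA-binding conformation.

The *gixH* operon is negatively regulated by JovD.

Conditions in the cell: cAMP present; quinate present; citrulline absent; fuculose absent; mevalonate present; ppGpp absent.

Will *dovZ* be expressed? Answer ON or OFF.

cAMP is present, so OrvE is active.
Mevalonate is present, so SovV is inactive.
Citrulline is absent, so IrpH is inactive.
Fuculose is absent, so KepW is inactive.
Quinate is present, so TorC is active.
With repressor TorC bound, *dovZ* is not transcribed.

OFF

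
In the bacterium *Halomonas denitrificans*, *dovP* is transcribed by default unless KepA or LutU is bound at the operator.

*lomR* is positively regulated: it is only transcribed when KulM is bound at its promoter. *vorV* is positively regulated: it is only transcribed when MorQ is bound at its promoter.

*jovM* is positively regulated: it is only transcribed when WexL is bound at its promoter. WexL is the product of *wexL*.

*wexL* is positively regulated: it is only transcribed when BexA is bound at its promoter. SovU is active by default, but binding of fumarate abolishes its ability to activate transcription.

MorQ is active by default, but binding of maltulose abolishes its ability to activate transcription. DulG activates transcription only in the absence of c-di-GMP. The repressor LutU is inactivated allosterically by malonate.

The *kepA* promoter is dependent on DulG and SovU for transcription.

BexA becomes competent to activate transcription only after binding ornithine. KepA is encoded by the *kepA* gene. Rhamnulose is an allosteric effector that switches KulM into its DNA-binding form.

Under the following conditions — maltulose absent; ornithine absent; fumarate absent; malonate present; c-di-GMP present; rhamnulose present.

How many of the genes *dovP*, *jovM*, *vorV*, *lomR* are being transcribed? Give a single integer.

3

c-di-GMP is present, so DulG is inactive.
Fumarate is absent, so SovU is active.
Required activator DulG is absent, so *kepA* is not transcribed.
So KepA is not produced.
Malonate is present, so LutU is inactive.
With no repressor bound, *dovP* is transcribed.
→ *dovP* is ON.
Ornithine is absent, so BexA is inactive.
Required activator BexA is absent, so *wexL* is not transcribed.
So WexL is not produced.
Required activator WexL is absent, so *jovM* is not transcribed.
→ *jovM* is OFF.
Maltulose is absent, so MorQ is active.
No repressor is bound and MorQ is active, so *vorV* is transcribed.
→ *vorV* is ON.
Rhamnulose is present, so KulM is active.
No repressor is bound and KulM is active, so *lomR* is transcribed.
→ *lomR* is ON.
3 of the 4 genes are transcribed.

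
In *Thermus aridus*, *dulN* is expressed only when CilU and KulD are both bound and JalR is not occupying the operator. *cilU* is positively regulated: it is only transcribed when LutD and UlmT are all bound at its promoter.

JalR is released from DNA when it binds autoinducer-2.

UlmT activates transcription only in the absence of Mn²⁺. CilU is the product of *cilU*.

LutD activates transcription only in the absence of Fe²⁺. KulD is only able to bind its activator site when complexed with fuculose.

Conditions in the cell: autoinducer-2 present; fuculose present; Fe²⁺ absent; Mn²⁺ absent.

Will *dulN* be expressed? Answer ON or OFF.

Fe²⁺ is absent, so LutD is active.
Mn²⁺ is absent, so UlmT is active.
No repressor is bound and LutD and UlmT are active, so *cilU* is transcribed.
So CilU is produced and active.
Fuculose is present, so KulD is active.
Autoinducer-2 is present, so JalR is inactive.
No repressor is bound and CilU and KulD are active, so *dulN* is transcribed.

ON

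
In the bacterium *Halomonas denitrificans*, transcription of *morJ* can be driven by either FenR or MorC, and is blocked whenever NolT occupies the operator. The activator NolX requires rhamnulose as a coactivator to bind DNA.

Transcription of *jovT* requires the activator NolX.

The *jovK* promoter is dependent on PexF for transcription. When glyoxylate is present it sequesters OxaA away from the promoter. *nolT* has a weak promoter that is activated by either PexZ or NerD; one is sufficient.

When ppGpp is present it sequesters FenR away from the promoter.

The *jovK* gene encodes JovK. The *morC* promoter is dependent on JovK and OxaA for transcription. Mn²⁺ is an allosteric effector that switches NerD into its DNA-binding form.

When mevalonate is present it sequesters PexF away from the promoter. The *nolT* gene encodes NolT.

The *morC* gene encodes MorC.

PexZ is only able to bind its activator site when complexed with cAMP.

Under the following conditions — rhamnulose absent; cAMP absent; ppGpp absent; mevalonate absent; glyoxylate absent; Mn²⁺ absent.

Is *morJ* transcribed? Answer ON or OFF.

ppGpp is absent, so FenR is active.
Mevalonate is absent, so PexF is active.
No repressor is bound and PexF is active, so *jovK* is transcribed.
So JovK is produced and active.
Glyoxylate is absent, so OxaA is active.
No repressor is bound and JovK and OxaA are active, so *morC* is transcribed.
So MorC is produced and active.
cAMP is absent, so PexZ is inactive.
Mn²⁺ is absent, so NerD is inactive.
No activator is available at the *nolT* promoter, so *nolT* is not transcribed.
So NolT is not produced.
Activator FenR is present, so *morJ* is transcribed.

ON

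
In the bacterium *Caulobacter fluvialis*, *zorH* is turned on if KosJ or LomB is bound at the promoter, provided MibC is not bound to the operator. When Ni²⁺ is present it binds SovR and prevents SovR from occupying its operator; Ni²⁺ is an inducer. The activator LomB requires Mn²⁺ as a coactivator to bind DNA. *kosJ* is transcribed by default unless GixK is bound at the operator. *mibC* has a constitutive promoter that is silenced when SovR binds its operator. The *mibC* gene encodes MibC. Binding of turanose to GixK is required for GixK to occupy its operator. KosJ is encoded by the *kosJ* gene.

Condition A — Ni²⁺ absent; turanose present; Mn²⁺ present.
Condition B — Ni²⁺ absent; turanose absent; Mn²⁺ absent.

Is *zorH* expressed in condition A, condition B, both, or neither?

both

Condition A:
Ni²⁺ is absent, so SovR is active.
With repressor SovR bound, *mibC* is not transcribed.
So MibC is not produced.
Turanose is present, so GixK is active.
With repressor GixK bound, *kosJ* is not transcribed.
So KosJ is not produced.
Mn²⁺ is present, so LomB is active.
Activator LomB is present, so *zorH* is transcribed.
→ *zorH* is ON in A.
Condition B:
Ni²⁺ is absent, so SovR is active.
With repressor SovR bound, *mibC* is not transcribed.
So MibC is not produced.
Turanose is absent, so GixK is inactive.
With no repressor bound, *kosJ* is transcribed.
So KosJ is produced and active.
Mn²⁺ is absent, so LomB is inactive.
Activator KosJ is present, so *zorH* is transcribed.
→ *zorH* is ON in B.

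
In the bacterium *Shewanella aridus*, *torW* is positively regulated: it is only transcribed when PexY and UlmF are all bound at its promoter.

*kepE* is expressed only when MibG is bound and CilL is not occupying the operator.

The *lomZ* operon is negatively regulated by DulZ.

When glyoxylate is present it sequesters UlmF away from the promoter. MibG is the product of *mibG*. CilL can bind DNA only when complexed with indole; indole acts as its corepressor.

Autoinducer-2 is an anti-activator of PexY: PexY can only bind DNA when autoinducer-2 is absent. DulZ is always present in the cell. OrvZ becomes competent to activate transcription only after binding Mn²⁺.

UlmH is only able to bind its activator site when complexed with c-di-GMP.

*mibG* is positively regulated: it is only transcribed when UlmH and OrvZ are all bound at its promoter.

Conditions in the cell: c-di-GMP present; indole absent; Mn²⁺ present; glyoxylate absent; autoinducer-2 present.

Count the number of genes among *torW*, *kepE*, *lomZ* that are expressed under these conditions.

1

Autoinducer-2 is present, so PexY is inactive.
Glyoxylate is absent, so UlmF is active.
Required activator PexY is absent, so *torW* is not transcribed.
→ *torW* is OFF.
c-di-GMP is present, so UlmH is active.
Mn²⁺ is present, so OrvZ is active.
No repressor is bound and UlmH and OrvZ are active, so *mibG* is transcribed.
So MibG is produced and active.
Indole is absent, so CilL is inactive.
No repressor is bound and MibG is active, so *kepE* is transcribed.
→ *kepE* is ON.
DulZ is produced constitutively and is active.
With repressor DulZ bound, *lomZ* is not transcribed.
→ *lomZ* is OFF.
1 of the 3 genes is transcribed.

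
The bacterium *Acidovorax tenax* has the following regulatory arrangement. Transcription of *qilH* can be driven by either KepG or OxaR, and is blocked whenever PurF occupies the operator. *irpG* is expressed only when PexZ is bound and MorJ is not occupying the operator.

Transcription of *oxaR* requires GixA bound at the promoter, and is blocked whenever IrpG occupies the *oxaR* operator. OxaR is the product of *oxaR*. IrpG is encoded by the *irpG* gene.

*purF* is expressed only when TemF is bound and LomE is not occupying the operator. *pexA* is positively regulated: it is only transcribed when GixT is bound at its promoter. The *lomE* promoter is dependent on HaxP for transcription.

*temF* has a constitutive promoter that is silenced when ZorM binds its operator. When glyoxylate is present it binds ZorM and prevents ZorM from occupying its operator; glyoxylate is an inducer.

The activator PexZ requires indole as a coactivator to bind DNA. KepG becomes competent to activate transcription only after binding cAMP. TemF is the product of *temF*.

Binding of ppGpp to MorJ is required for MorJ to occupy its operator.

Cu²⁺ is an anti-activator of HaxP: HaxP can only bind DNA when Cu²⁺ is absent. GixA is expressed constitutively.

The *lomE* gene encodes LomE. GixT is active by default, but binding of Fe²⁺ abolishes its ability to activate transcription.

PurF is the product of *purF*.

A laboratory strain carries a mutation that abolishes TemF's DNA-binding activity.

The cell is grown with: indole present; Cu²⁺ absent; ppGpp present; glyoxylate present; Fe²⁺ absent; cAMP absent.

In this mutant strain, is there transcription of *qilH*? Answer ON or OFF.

ON

cAMP is absent, so KepG is inactive.
GixA is produced constitutively and is active.
Indole is present, so PexZ is active.
ppGpp is present, so MorJ is active.
With repressor MorJ bound, *irpG* is not transcribed.
So IrpG is not produced.
No repressor is bound and GixA is active, so *oxaR* is transcribed.
So OxaR is produced and active.
Cu²⁺ is absent, so HaxP is active.
No repressor is bound and HaxP is active, so *lomE* is transcribed.
So LomE is produced and active.
TemF is non-functional in this strain, so it has no effect.
With repressor LomE bound, *purF* is not transcribed.
So PurF is not produced.
Activator OxaR is present, so *qilH* is transcribed.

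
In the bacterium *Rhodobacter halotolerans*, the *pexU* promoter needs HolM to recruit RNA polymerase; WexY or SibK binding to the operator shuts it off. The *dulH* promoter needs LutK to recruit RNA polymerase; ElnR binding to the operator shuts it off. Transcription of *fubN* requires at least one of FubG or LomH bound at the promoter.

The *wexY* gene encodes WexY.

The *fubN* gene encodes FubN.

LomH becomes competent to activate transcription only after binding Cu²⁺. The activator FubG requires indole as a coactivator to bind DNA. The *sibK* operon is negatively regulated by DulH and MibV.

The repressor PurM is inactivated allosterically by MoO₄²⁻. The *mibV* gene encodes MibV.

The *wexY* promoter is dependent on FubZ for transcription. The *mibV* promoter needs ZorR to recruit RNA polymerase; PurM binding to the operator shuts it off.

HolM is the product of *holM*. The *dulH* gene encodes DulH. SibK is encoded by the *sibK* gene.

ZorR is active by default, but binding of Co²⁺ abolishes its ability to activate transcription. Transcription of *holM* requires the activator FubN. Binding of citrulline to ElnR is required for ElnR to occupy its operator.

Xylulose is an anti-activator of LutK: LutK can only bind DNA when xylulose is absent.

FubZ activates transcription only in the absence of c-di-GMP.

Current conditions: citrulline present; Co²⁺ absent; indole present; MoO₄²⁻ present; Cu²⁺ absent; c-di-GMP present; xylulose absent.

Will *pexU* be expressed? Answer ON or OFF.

c-di-GMP is present, so FubZ is inactive.
Required activator FubZ is absent, so *wexY* is not transcribed.
So WexY is not produced.
Indole is present, so FubG is active.
Cu²⁺ is absent, so LomH is inactive.
Activator FubG is present, so *fubN* is transcribed.
So FubN is produced and active.
No repressor is bound and FubN is active, so *holM* is transcribed.
So HolM is produced and active.
Citrulline is present, so ElnR is active.
Xylulose is absent, so LutK is active.
With repressor ElnR bound, *dulH* is not transcribed.
So DulH is not produced.
Co²⁺ is absent, so ZorR is active.
MoO₄²⁻ is present, so PurM is inactive.
No repressor is bound and ZorR is active, so *mibV* is transcribed.
So MibV is produced and active.
With repressor MibV bound, *sibK* is not transcribed.
So SibK is not produced.
No repressor is bound and HolM is active, so *pexU* is transcribed.

ON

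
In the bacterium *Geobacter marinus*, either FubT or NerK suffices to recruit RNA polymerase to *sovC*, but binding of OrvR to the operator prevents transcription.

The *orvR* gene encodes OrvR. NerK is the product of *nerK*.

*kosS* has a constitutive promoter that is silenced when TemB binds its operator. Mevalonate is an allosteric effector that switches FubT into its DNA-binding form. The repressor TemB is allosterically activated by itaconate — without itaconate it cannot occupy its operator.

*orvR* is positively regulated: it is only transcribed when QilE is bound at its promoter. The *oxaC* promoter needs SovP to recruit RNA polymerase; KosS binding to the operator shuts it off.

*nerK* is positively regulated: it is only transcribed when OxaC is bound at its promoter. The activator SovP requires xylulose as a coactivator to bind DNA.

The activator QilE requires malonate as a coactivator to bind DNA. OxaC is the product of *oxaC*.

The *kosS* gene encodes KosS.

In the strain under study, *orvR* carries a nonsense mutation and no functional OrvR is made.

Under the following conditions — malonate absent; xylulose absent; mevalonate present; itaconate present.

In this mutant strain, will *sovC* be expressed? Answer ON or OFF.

ON

Mevalonate is present, so FubT is active.
OrvR is non-functional in this strain, so it has no effect.
Xylulose is absent, so SovP is inactive.
Itaconate is present, so TemB is active.
With repressor TemB bound, *kosS* is not transcribed.
So KosS is not produced.
Required activator SovP is absent, so *oxaC* is not transcribed.
So OxaC is not produced.
Required activator OxaC is absent, so *nerK* is not transcribed.
So NerK is not produced.
Activator FubT is present, so *sovC* is transcribed.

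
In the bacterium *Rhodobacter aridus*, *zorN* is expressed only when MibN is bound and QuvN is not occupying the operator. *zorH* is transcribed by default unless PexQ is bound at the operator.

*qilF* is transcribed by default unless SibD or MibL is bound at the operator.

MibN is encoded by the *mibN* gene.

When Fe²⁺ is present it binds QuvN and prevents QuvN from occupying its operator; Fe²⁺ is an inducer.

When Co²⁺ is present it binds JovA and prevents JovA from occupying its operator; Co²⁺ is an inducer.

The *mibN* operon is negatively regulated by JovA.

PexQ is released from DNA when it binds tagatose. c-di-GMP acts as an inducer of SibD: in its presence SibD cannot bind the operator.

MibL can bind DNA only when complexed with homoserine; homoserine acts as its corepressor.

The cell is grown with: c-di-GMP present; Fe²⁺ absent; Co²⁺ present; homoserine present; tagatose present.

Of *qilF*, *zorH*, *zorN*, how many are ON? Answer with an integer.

c-di-GMP is present, so SibD is inactive.
Homoserine is present, so MibL is active.
With repressor MibL bound, *qilF* is not transcribed.
→ *qilF* is OFF.
Tagatose is present, so PexQ is inactive.
With no repressor bound, *zorH* is transcribed.
→ *zorH* is ON.
Fe²⁺ is absent, so QuvN is active.
Co²⁺ is present, so JovA is inactive.
With no repressor bound, *mibN* is transcribed.
So MibN is produced and active.
With repressor QuvN bound, *zorN* is not transcribed.
→ *zorN* is OFF.
1 of the 3 genes is transcribed.

1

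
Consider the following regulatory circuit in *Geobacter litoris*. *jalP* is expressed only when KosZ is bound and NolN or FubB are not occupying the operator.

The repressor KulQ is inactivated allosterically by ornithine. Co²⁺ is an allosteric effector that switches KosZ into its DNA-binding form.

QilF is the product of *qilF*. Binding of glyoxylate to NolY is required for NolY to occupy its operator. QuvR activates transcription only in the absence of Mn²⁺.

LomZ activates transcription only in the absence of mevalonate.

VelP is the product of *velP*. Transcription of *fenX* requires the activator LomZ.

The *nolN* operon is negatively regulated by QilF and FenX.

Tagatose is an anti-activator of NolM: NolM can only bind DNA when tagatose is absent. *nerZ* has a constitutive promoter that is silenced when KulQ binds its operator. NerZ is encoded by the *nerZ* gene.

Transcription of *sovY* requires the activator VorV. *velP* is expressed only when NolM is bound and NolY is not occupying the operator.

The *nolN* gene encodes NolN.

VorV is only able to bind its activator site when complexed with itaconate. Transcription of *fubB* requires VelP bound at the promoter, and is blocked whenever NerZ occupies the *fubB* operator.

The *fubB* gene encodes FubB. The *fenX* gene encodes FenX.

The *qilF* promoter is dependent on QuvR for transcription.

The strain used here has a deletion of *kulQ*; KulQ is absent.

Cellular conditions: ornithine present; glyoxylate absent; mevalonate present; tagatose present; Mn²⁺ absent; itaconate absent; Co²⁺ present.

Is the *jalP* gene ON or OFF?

ON

Co²⁺ is present, so KosZ is active.
Mn²⁺ is absent, so QuvR is active.
No repressor is bound and QuvR is active, so *qilF* is transcribed.
So QilF is produced and active.
Mevalonate is present, so LomZ is inactive.
Required activator LomZ is absent, so *fenX* is not transcribed.
So FenX is not produced.
With repressor QilF bound, *nolN* is not transcribed.
So NolN is not produced.
KulQ is non-functional in this strain, so it has no effect.
With no repressor bound, *nerZ* is transcribed.
So NerZ is produced and active.
Glyoxylate is absent, so NolY is inactive.
Tagatose is present, so NolM is inactive.
Required activator NolM is absent, so *velP* is not transcribed.
So VelP is not produced.
With repressor NerZ bound, *fubB* is not transcribed.
So FubB is not produced.
No repressor is bound and KosZ is active, so *jalP* is transcribed.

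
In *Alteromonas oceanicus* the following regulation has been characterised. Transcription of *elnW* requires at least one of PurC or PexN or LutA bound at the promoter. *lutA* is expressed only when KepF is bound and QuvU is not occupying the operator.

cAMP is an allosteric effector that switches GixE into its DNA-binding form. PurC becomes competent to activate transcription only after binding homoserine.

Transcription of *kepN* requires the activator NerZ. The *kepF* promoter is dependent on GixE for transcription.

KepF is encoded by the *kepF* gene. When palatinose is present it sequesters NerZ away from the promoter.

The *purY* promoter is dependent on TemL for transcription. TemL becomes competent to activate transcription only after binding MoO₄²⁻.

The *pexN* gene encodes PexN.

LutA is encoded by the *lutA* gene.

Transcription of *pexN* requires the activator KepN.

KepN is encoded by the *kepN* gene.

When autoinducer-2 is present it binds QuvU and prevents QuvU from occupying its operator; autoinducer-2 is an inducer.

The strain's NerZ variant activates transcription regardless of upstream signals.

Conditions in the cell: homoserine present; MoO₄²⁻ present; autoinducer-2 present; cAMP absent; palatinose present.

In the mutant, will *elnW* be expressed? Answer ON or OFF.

ON

Homoserine is present, so PurC is active.
NerZ is constitutively active in this strain.
No repressor is bound and NerZ is active, so *kepN* is transcribed.
So KepN is produced and active.
No repressor is bound and KepN is active, so *pexN* is transcribed.
So PexN is produced and active.
Autoinducer-2 is present, so QuvU is inactive.
cAMP is absent, so GixE is inactive.
Required activator GixE is absent, so *kepF* is not transcribed.
So KepF is not produced.
Required activator KepF is absent, so *lutA* is not transcribed.
So LutA is not produced.
Activator PurC is present, so *elnW* is transcribed.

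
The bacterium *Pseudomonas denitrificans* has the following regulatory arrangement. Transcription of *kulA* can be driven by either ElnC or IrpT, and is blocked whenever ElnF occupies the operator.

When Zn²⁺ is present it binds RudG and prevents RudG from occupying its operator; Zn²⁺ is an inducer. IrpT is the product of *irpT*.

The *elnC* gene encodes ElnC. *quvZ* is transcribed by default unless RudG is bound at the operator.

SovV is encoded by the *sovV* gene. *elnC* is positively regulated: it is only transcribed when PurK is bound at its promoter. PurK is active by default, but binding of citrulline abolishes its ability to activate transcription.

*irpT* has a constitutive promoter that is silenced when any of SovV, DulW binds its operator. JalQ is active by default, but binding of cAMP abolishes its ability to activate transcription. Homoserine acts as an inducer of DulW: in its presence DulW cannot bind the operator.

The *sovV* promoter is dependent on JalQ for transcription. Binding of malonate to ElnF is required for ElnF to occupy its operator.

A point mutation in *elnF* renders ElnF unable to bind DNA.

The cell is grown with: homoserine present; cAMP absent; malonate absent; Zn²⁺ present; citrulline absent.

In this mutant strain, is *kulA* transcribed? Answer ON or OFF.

ON

Citrulline is absent, so PurK is active.
No repressor is bound and PurK is active, so *elnC* is transcribed.
So ElnC is produced and active.
cAMP is absent, so JalQ is active.
No repressor is bound and JalQ is active, so *sovV* is transcribed.
So SovV is produced and active.
Homoserine is present, so DulW is inactive.
With repressor SovV bound, *irpT* is not transcribed.
So IrpT is not produced.
ElnF is non-functional in this strain, so it has no effect.
Activator ElnC is present, so *kulA* is transcribed.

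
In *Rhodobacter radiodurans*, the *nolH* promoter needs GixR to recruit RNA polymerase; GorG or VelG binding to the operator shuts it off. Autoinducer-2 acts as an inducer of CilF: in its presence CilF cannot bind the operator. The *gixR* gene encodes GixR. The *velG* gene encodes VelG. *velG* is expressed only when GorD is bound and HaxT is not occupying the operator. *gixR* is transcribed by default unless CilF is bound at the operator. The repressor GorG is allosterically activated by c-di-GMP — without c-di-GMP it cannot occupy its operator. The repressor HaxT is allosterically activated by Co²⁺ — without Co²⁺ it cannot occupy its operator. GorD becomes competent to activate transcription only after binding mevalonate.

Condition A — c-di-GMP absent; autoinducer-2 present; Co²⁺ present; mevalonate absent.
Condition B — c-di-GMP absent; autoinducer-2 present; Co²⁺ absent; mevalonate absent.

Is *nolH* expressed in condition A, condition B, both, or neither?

both

Condition A:
c-di-GMP is absent, so GorG is inactive.
Autoinducer-2 is present, so CilF is inactive.
With no repressor bound, *gixR* is transcribed.
So GixR is produced and active.
Co²⁺ is present, so HaxT is active.
Mevalonate is absent, so GorD is inactive.
With repressor HaxT bound, *velG* is not transcribed.
So VelG is not produced.
No repressor is bound and GixR is active, so *nolH* is transcribed.
→ *nolH* is ON in A.
Condition B:
c-di-GMP is absent, so GorG is inactive.
Autoinducer-2 is present, so CilF is inactive.
With no repressor bound, *gixR* is transcribed.
So GixR is produced and active.
Co²⁺ is absent, so HaxT is inactive.
Mevalonate is absent, so GorD is inactive.
Required activator GorD is absent, so *velG* is not transcribed.
So VelG is not produced.
No repressor is bound and GixR is active, so *nolH* is transcribed.
→ *nolH* is ON in B.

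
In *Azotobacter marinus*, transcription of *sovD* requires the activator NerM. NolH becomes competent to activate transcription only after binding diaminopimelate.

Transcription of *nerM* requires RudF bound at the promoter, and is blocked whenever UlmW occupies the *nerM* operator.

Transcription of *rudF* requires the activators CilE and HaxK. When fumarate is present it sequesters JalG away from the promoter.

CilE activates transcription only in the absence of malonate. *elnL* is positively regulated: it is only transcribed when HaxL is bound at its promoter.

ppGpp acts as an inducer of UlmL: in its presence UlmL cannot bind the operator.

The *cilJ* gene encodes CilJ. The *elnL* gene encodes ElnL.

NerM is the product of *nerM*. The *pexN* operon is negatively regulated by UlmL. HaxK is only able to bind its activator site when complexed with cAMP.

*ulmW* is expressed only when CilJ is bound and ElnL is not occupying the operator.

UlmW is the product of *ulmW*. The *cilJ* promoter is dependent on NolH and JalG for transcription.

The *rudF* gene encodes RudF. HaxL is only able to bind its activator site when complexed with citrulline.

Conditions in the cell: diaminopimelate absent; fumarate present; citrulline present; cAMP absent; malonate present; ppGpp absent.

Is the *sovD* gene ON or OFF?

Citrulline is present, so HaxL is active.
No repressor is bound and HaxL is active, so *elnL* is transcribed.
So ElnL is produced and active.
Diaminopimelate is absent, so NolH is inactive.
Fumarate is present, so JalG is inactive.
Required activator NolH is absent, so *cilJ* is not transcribed.
So CilJ is not produced.
With repressor ElnL bound, *ulmW* is not transcribed.
So UlmW is not produced.
Malonate is present, so CilE is inactive.
cAMP is absent, so HaxK is inactive.
Required activator CilE is absent, so *rudF* is not transcribed.
So RudF is not produced.
Required activator RudF is absent, so *nerM* is not transcribed.
So NerM is not produced.
Required activator NerM is absent, so *sovD* is not transcribed.

OFF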